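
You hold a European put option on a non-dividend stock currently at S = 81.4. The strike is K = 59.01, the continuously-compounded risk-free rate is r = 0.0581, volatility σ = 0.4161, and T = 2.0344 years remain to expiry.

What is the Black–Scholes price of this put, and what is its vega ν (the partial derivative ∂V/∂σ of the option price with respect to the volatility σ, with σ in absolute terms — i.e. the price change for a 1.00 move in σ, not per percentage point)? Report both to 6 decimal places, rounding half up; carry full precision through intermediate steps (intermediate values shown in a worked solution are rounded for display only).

price = 5.034984
ν = 27.029356

σ√T = 0.4161·√2.0344 = 0.593493
d₁ = (ln(S/K) + (r+σ²/2)T) / (σ√T) = (ln(81.4/59.01) + (0.0581+0.4161²/2)·2.0344) / 0.593493 = (0.321668 + 0.294316) / 0.593493 = 1.037896
d₂ = d₁ − σ√T = 1.037896 − 0.593493 = 0.444402
e^{−rT} = e^{−0.0581·2.0344} = 0.888520
N(−d₁) = 0.149659,  N(−d₂) = 0.328376
Put price V = K·e^{−rT}·N(−d₂) − S·N(−d₁) = 17.217254 − 12.182269 = 5.034984
φ(d₁) = (1/√(2π))·e^{−d₁²/2} = 0.232805
ν = S·φ(d₁)·√T = 27.029356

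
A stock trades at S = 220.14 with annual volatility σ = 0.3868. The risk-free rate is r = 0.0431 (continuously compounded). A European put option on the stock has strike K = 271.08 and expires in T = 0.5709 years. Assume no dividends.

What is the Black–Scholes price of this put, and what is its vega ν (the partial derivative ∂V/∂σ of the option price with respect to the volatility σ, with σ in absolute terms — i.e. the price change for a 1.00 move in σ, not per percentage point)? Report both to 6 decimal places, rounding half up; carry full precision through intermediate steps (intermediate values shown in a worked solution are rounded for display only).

σ√T = 0.3868·√0.5709 = 0.292258
d₁ = (ln(S/K) + (r+σ²/2)T) / (σ√T) = (ln(220.14/271.08) + (0.0431+0.3868²/2)·0.5709) / 0.292258 = (-0.208150 + 0.067313) / 0.292258 = -0.481893
d₂ = d₁ − σ√T = -0.481893 − 0.292258 = -0.774151
e^{−rT} = e^{−0.0431·0.5709} = 0.975694
N(−d₁) = 0.685059,  N(−d₂) = 0.780579
Put price V = K·e^{−rT}·N(−d₂) − S·N(−d₁) = 206.456387 − 150.808890 = 55.647497
φ(d₁) = (1/√(2π))·e^{−d₁²/2} = 0.355209
ν = S·φ(d₁)·√T = 59.083054

price = 55.647497
ν = 59.083054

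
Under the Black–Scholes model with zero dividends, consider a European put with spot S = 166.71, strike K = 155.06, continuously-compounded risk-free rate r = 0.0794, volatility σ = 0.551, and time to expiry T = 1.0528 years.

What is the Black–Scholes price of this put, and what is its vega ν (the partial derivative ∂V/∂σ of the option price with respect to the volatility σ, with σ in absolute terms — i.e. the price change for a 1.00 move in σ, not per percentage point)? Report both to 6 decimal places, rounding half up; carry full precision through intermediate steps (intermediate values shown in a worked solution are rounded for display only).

σ√T = 0.551·√1.0528 = 0.565359
d₁ = (ln(S/K) + (r+σ²/2)T) / (σ√T) = (ln(166.71/155.06) + (0.0794+0.551²/2)·1.0528) / 0.565359 = (0.072444 + 0.243408) / 0.565359 = 0.558674
d₂ = d₁ − σ√T = 0.558674 − 0.565359 = -0.006685
e^{−rT} = e^{−0.0794·1.0528} = 0.919806
N(−d₁) = 0.288192,  N(−d₂) = 0.502667
Put price V = K·e^{−rT}·N(−d₂) − S·N(−d₁) = 71.692959 − 48.044509 = 23.648450
φ(d₁) = (1/√(2π))·e^{−d₁²/2} = 0.341299
ν = S·φ(d₁)·√T = 58.380713

price = 23.648450
ν = 58.380713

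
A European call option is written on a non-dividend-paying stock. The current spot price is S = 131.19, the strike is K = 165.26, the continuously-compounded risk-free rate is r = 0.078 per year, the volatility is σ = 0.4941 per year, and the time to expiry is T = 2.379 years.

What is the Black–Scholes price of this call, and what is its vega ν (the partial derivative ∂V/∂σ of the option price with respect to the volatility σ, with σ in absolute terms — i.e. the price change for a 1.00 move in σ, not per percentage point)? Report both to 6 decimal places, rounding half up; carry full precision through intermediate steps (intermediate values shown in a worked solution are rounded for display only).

price = 36.870670
ν = 76.656685

σ√T = 0.4941·√2.379 = 0.762100
d₁ = (ln(S/K) + (r+σ²/2)T) / (σ√T) = (ln(131.19/165.26) + (0.078+0.4941²/2)·2.379) / 0.762100 = (-0.230873 + 0.475960) / 0.762100 = 0.321594
d₂ = d₁ − σ√T = 0.321594 − 0.762100 = -0.440506
e^{−rT} = e^{−0.078·2.379} = 0.830637
N(d₁) = 0.626120,  N(d₂) = 0.329785
Call price V = S·N(d₁) − K·e^{−rT}·N(d₂) = 82.140675 − 45.270005 = 36.870670
φ(d₁) = (1/√(2π))·e^{−d₁²/2} = 0.378837
ν = S·φ(d₁)·√T = 76.656685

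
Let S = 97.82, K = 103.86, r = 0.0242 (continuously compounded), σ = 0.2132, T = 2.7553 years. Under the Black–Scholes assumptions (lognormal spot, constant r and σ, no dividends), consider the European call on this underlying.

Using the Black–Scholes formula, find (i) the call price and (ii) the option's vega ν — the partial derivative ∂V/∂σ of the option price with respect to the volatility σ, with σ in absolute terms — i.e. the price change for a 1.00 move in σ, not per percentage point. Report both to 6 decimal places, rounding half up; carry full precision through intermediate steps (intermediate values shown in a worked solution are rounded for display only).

σ√T = 0.2132·√2.7553 = 0.353893
d₁ = (ln(S/K) + (r+σ²/2)T) / (σ√T) = (ln(97.82/103.86) + (0.0242+0.2132²/2)·2.7553) / 0.353893 = (-0.059915 + 0.129298) / 0.353893 = 0.196058
d₂ = d₁ − σ√T = 0.196058 − 0.353893 = -0.157835
e^{−rT} = e^{−0.0242·2.7553} = 0.935496
N(d₁) = 0.577718,  N(d₂) = 0.437294
Call price V = S·N(d₁) − K·e^{−rT}·N(d₂) = 56.512338 − 42.487714 = 14.024624
φ(d₁) = (1/√(2π))·e^{−d₁²/2} = 0.391348
ν = S·φ(d₁)·√T = 63.544110

price = 14.024624
ν = 63.544110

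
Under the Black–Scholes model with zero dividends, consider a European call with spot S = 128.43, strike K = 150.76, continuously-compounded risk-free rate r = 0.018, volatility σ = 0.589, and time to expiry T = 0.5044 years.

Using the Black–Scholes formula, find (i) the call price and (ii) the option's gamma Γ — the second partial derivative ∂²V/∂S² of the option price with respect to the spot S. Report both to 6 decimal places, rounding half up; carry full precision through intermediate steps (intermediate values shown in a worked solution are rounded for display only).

σ√T = 0.589·√0.5044 = 0.418314
d₁ = (ln(S/K) + (r+σ²/2)T) / (σ√T) = (ln(128.43/150.76) + (0.018+0.589²/2)·0.5044) / 0.418314 = (-0.160305 + 0.096573) / 0.418314 = -0.152355
d₂ = d₁ − σ√T = -0.152355 − 0.418314 = -0.570670
e^{−rT} = e^{−0.018·0.5044} = 0.990962
N(d₁) = 0.439453,  N(d₂) = 0.284112
Call price V = S·N(d₁) − K·e^{−rT}·N(d₂) = 56.438987 − 42.445557 = 13.993430
φ(d₁) = (1/√(2π))·e^{−d₁²/2} = 0.394339
Γ = φ(d₁) / (S·σ·√T) = 0.007340

price = 13.993430
Γ = 0.007340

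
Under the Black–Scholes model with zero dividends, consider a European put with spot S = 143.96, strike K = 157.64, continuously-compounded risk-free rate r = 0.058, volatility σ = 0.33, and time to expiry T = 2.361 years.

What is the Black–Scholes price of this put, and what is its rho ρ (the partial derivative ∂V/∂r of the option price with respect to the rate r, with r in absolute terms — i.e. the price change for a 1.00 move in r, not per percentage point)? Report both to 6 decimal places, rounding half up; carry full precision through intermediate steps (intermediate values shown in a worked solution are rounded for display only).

σ√T = 0.33·√2.361 = 0.507063
d₁ = (ln(S/K) + (r+σ²/2)T) / (σ√T) = (ln(143.96/157.64) + (0.058+0.33²/2)·2.361) / 0.507063 = (-0.090778 + 0.265494) / 0.507063 = 0.344565
d₂ = d₁ − σ√T = 0.344565 − 0.507063 = -0.162498
e^{−rT} = e^{−0.058·2.361} = 0.872024
N(−d₁) = 0.365211,  N(−d₂) = 0.564543
Put price V = K·e^{−rT}·N(−d₂) − S·N(−d₁) = 77.605458 − 52.575754 = 25.029704
ρ = −K·T·e^{−rT}·N(−d₂) = -183.226486

price = 25.029704
ρ = -183.226486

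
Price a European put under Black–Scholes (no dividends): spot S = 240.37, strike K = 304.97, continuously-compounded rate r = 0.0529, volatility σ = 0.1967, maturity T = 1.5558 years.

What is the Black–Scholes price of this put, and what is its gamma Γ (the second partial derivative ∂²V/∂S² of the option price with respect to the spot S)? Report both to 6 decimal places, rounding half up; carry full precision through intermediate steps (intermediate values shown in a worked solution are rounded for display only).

σ√T = 0.1967·√1.5558 = 0.245347
d₁ = (ln(S/K) + (r+σ²/2)T) / (σ√T) = (ln(240.37/304.97) + (0.0529+0.1967²/2)·1.5558) / 0.245347 = (-0.238034 + 0.112399) / 0.245347 = -0.512068
d₂ = d₁ − σ√T = -0.512068 − 0.245347 = -0.757416
e^{−rT} = e^{−0.0529·1.5558} = 0.920994
N(−d₁) = 0.695698,  N(−d₂) = 0.775600
Put price V = K·e^{−rT}·N(−d₂) − S·N(−d₁) = 217.846919 − 167.225017 = 50.621902
φ(d₁) = (1/√(2π))·e^{−d₁²/2} = 0.349922
Γ = φ(d₁) / (S·σ·√T) = 0.005933

price = 50.621902
Γ = 0.005933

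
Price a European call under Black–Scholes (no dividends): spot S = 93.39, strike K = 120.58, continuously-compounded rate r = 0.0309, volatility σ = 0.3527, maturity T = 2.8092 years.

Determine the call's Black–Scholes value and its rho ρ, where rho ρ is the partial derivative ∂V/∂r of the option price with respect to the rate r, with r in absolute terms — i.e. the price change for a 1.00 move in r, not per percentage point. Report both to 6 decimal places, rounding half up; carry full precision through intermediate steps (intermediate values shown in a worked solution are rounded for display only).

σ√T = 0.3527·√2.8092 = 0.591149
d₁ = (ln(S/K) + (r+σ²/2)T) / (σ√T) = (ln(93.39/120.58) + (0.0309+0.3527²/2)·2.8092) / 0.591149 = (-0.255529 + 0.261533) / 0.591149 = 0.010156
d₂ = d₁ − σ√T = 0.010156 − 0.591149 = -0.580993
e^{−rT} = e^{−0.0309·2.8092} = 0.916857
N(d₁) = 0.504051,  N(d₂) = 0.280623
Call price V = S·N(d₁) − K·e^{−rT}·N(d₂) = 47.073368 − 31.024105 = 16.049263
ρ = K·T·e^{−rT}·N(d₂) = 87.152917

price = 16.049263
ρ = 87.152917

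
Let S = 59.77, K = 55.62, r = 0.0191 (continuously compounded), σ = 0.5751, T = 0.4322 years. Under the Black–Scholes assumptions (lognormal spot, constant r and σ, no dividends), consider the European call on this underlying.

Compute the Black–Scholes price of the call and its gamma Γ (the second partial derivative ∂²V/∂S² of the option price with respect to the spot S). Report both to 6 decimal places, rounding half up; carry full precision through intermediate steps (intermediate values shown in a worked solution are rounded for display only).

price = 11.110880
Γ = 0.016289

σ√T = 0.5751·√0.4322 = 0.378082
d₁ = (ln(S/K) + (r+σ²/2)T) / (σ√T) = (ln(59.77/55.62) + (0.0191+0.5751²/2)·0.4322) / 0.378082 = (0.071961 + 0.079728) / 0.378082 = 0.401207
d₂ = d₁ − σ√T = 0.401207 − 0.378082 = 0.023125
e^{−rT} = e^{−0.0191·0.4322} = 0.991779
N(d₁) = 0.655866,  N(d₂) = 0.509225
Call price V = S·N(d₁) − K·e^{−rT}·N(d₂) = 39.201113 − 28.090232 = 11.110880
φ(d₁) = (1/√(2π))·e^{−d₁²/2} = 0.368092
Γ = φ(d₁) / (S·σ·√T) = 0.016289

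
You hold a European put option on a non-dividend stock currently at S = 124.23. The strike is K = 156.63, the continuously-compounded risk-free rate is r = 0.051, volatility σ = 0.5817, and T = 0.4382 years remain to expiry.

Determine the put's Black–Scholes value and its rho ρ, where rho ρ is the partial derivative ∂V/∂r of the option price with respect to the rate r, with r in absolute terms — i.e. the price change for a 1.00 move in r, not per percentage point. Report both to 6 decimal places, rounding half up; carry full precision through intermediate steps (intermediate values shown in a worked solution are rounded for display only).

σ√T = 0.5817·√0.4382 = 0.385066
d₁ = (ln(S/K) + (r+σ²/2)T) / (σ√T) = (ln(124.23/156.63) + (0.051+0.5817²/2)·0.4382) / 0.385066 = (-0.231752 + 0.096486) / 0.385066 = -0.351279
d₂ = d₁ − σ√T = -0.351279 − 0.385066 = -0.736345
e^{−rT} = e^{−0.051·0.4382} = 0.977900
N(−d₁) = 0.637310,  N(−d₂) = 0.769240
Put price V = K·e^{−rT}·N(−d₂) − S·N(−d₁) = 117.823211 − 79.173067 = 38.650144
ρ = −K·T·e^{−rT}·N(−d₂) = -51.630131

price = 38.650144
ρ = -51.630131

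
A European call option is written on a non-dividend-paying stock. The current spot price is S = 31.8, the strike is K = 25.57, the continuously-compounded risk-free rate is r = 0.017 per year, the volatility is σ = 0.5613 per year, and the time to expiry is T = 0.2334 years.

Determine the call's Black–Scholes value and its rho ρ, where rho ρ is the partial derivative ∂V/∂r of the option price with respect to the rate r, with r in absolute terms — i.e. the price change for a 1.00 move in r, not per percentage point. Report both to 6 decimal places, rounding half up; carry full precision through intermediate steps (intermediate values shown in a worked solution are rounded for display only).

σ√T = 0.5613·√0.2334 = 0.271172
d₁ = (ln(S/K) + (r+σ²/2)T) / (σ√T) = (ln(31.8/25.57) + (0.017+0.5613²/2)·0.2334) / 0.271172 = (0.218047 + 0.040735) / 0.271172 = 0.954306
d₂ = d₁ − σ√T = 0.954306 − 0.271172 = 0.683134
e^{−rT} = e^{−0.017·0.2334} = 0.996040
N(d₁) = 0.830036,  N(d₂) = 0.752739
Call price V = S·N(d₁) − K·e^{−rT}·N(d₂) = 26.395135 − 19.171315 = 7.223821
ρ = K·T·e^{−rT}·N(d₂) = 4.474585

price = 7.223821
ρ = 4.474585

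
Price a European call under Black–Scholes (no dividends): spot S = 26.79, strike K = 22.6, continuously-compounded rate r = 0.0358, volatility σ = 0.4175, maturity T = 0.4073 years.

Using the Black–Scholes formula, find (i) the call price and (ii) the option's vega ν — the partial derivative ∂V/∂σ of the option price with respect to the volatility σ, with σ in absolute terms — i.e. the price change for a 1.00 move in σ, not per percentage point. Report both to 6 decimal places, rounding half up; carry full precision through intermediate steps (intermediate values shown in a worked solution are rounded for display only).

σ√T = 0.4175·√0.4073 = 0.266449
d₁ = (ln(S/K) + (r+σ²/2)T) / (σ√T) = (ln(26.79/22.6) + (0.0358+0.4175²/2)·0.4073) / 0.266449 = (0.170079 + 0.050079) / 0.266449 = 0.826266
d₂ = d₁ − σ√T = 0.826266 − 0.266449 = 0.559817
e^{−rT} = e^{−0.0358·0.4073} = 0.985524
N(d₁) = 0.795673,  N(d₂) = 0.712198
Call price V = S·N(d₁) − K·e^{−rT}·N(d₂) = 21.316091 − 15.862681 = 5.453410
φ(d₁) = (1/√(2π))·e^{−d₁²/2} = 0.283570
ν = S·φ(d₁)·√T = 4.848307

price = 5.453410
ν = 4.848307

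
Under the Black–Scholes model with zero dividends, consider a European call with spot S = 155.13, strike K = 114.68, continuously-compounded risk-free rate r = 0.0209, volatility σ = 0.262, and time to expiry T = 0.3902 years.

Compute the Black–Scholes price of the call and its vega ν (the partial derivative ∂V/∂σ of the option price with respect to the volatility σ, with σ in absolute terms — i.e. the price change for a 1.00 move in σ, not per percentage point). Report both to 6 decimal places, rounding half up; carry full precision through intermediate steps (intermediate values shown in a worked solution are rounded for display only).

σ√T = 0.262·√0.3902 = 0.163661
d₁ = (ln(S/K) + (r+σ²/2)T) / (σ√T) = (ln(155.13/114.68) + (0.0209+0.262²/2)·0.3902) / 0.163661 = (0.302118 + 0.021548) / 0.163661 = 1.977659
d₂ = d₁ − σ√T = 1.977659 − 0.163661 = 1.813998
e^{−rT} = e^{−0.0209·0.3902} = 0.991878
N(d₁) = 0.976016,  N(d₂) = 0.965161
Call price V = S·N(d₁) − K·e^{−rT}·N(d₂) = 151.409426 − 109.785681 = 41.623745
φ(d₁) = (1/√(2π))·e^{−d₁²/2} = 0.056444
ν = S·φ(d₁)·√T = 5.469621

price = 41.623745
ν = 5.469621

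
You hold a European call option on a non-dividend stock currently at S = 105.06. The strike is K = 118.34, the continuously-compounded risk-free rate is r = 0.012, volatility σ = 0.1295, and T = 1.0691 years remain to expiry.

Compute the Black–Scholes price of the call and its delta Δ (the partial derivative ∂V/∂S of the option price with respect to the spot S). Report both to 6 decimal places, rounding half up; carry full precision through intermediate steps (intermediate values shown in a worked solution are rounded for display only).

price = 1.802517
Δ = 0.233861

σ√T = 0.1295·√1.0691 = 0.133899
d₁ = (ln(S/K) + (r+σ²/2)T) / (σ√T) = (ln(105.06/118.34) + (0.012+0.1295²/2)·1.0691) / 0.133899 = (-0.119030 + 0.021794) / 0.133899 = -0.726190
d₂ = d₁ − σ√T = -0.726190 − 0.133899 = -0.860090
e^{−rT} = e^{−0.012·1.0691} = 0.987253
N(d₁) = 0.233861,  N(d₂) = 0.194870
Call price V = S·N(d₁) − K·e^{−rT}·N(d₂) = 24.569450 − 22.766933 = 1.802517
Δ = N(d₁) = 0.233861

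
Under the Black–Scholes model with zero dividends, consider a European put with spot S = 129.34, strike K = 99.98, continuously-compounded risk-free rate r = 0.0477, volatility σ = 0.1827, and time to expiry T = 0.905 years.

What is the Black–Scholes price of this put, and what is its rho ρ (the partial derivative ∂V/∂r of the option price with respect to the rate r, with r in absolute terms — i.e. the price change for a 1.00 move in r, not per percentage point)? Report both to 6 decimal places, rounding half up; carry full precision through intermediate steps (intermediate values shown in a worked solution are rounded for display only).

σ√T = 0.1827·√0.905 = 0.173805
d₁ = (ln(S/K) + (r+σ²/2)T) / (σ√T) = (ln(129.34/99.98) + (0.0477+0.1827²/2)·0.905) / 0.173805 = (0.257474 + 0.058273) / 0.173805 = 1.816672
d₂ = d₁ − σ√T = 1.816672 − 0.173805 = 1.642867
e^{−rT} = e^{−0.0477·0.905} = 0.957750
N(−d₁) = 0.034634,  N(−d₂) = 0.050205
Put price V = K·e^{−rT}·N(−d₂) − S·N(−d₁) = 4.807448 − 4.479522 = 0.327927
ρ = −K·T·e^{−rT}·N(−d₂) = -4.350741

price = 0.327927
ρ = -4.350741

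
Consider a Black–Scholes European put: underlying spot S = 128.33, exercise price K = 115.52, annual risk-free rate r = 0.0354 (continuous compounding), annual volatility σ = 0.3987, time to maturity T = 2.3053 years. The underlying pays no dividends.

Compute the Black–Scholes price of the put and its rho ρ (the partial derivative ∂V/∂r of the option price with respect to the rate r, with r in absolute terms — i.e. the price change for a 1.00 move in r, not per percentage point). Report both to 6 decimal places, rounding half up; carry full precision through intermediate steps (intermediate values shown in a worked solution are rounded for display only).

σ√T = 0.3987·√2.3053 = 0.605355
d₁ = (ln(S/K) + (r+σ²/2)T) / (σ√T) = (ln(128.33/115.52) + (0.0354+0.3987²/2)·2.3053) / 0.605355 = (0.105161 + 0.264835) / 0.605355 = 0.611206
d₂ = d₁ − σ√T = 0.611206 − 0.605355 = 0.005851
e^{−rT} = e^{−0.0354·2.3053} = 0.921634
N(−d₁) = 0.270532,  N(−d₂) = 0.497666
Put price V = K·e^{−rT}·N(−d₂) − S·N(−d₁) = 52.985044 − 34.717339 = 18.267705
ρ = −K·T·e^{−rT}·N(−d₂) = -122.146422

price = 18.267705
ρ = -122.146422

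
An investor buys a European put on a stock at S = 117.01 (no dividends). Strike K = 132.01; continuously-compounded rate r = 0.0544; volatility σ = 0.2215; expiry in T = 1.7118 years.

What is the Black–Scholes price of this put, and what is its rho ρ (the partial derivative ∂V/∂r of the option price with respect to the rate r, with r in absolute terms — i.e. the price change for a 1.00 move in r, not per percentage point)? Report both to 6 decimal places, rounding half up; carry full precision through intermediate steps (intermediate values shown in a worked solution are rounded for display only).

σ√T = 0.2215·√1.7118 = 0.289801
d₁ = (ln(S/K) + (r+σ²/2)T) / (σ√T) = (ln(117.01/132.01) + (0.0544+0.2215²/2)·1.7118) / 0.289801 = (-0.120618 + 0.135114) / 0.289801 = 0.050021
d₂ = d₁ − σ√T = 0.050021 − 0.289801 = -0.239781
e^{−rT} = e^{−0.0544·1.7118} = 0.911082
N(−d₁) = 0.480053,  N(−d₂) = 0.594750
Put price V = K·e^{−rT}·N(−d₂) − S·N(−d₁) = 71.531748 − 56.171001 = 15.360747
ρ = −K·T·e^{−rT}·N(−d₂) = -122.448046

price = 15.360747
ρ = -122.448046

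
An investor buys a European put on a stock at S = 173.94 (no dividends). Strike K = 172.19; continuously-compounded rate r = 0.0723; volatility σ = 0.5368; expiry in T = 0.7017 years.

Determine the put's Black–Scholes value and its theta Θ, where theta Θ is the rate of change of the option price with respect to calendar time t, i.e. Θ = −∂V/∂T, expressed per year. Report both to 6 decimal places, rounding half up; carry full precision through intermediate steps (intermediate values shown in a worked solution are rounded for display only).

price = 25.164814
Θ = -14.498983

σ√T = 0.5368·√0.7017 = 0.449664
d₁ = (ln(S/K) + (r+σ²/2)T) / (σ√T) = (ln(173.94/172.19) + (0.0723+0.5368²/2)·0.7017) / 0.449664 = (0.010112 + 0.151832) / 0.449664 = 0.360144
d₂ = d₁ − σ√T = 0.360144 − 0.449664 = -0.089520
e^{−rT} = e^{−0.0723·0.7017} = 0.950533
N(−d₁) = 0.359370,  N(−d₂) = 0.535666
Put price V = K·e^{−rT}·N(−d₂) − S·N(−d₁) = 87.673601 − 62.508787 = 25.164814
φ(d₁) = (1/√(2π))·e^{−d₁²/2} = 0.373891
Θ = −S·φ(d₁)·σ/(2√T) + r·K·e^{−rT}·N(−d₂) = −20.837785 + 6.338801 = -14.498983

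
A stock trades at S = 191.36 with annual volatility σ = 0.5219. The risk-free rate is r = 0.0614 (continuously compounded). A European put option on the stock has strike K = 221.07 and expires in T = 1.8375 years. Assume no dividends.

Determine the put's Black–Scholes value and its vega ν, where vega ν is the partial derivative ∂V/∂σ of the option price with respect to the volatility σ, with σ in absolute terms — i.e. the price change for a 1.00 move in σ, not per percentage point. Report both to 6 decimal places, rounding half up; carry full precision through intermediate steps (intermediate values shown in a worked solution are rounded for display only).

σ√T = 0.5219·√1.8375 = 0.707459
d₁ = (ln(S/K) + (r+σ²/2)T) / (σ√T) = (ln(191.36/221.07) + (0.0614+0.5219²/2)·1.8375) / 0.707459 = (-0.144323 + 0.363071) / 0.707459 = 0.309203
d₂ = d₁ − σ√T = 0.309203 − 0.707459 = -0.398255
e^{−rT} = e^{−0.0614·1.8375} = 0.893309
N(−d₁) = 0.378584,  N(−d₂) = 0.654779
Put price V = K·e^{−rT}·N(−d₂) − S·N(−d₁) = 129.308297 − 72.445744 = 56.862554
φ(d₁) = (1/√(2π))·e^{−d₁²/2} = 0.380320
ν = S·φ(d₁)·√T = 98.653888

price = 56.862554
ν = 98.653888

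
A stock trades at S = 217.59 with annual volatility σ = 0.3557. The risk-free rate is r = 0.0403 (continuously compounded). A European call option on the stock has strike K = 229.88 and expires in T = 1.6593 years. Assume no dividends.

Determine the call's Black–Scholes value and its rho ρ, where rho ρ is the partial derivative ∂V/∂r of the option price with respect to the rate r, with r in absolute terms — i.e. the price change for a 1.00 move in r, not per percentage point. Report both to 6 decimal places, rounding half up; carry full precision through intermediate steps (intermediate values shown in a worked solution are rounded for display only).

σ√T = 0.3557·√1.6593 = 0.458191
d₁ = (ln(S/K) + (r+σ²/2)T) / (σ√T) = (ln(217.59/229.88) + (0.0403+0.3557²/2)·1.6593) / 0.458191 = (-0.054945 + 0.171839) / 0.458191 = 0.255121
d₂ = d₁ − σ√T = 0.255121 − 0.458191 = -0.203069
e^{−rT} = e^{−0.0403·1.6593} = 0.935317
N(d₁) = 0.600685,  N(d₂) = 0.419540
Call price V = S·N(d₁) − K·e^{−rT}·N(d₂) = 130.703127 − 90.205670 = 40.497457
ρ = K·T·e^{−rT}·N(d₂) = 149.678268

price = 40.497457
ρ = 149.678268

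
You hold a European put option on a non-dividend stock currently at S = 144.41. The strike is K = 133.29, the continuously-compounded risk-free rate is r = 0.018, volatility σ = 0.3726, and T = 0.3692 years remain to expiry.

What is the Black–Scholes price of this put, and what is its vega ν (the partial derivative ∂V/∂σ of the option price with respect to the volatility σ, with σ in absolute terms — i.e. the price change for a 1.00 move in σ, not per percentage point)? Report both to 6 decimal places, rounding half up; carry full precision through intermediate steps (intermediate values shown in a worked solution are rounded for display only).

σ√T = 0.3726·√0.3692 = 0.226399
d₁ = (ln(S/K) + (r+σ²/2)T) / (σ√T) = (ln(144.41/133.29) + (0.018+0.3726²/2)·0.3692) / 0.226399 = (0.080129 + 0.032274) / 0.226399 = 0.496483
d₂ = d₁ − σ√T = 0.496483 − 0.226399 = 0.270084
e^{−rT} = e^{−0.018·0.3692} = 0.993376
N(−d₁) = 0.309777,  N(−d₂) = 0.393548
Put price V = K·e^{−rT}·N(−d₂) − S·N(−d₁) = 52.108525 − 44.734877 = 7.373648
φ(d₁) = (1/√(2π))·e^{−d₁²/2} = 0.352683
ν = S·φ(d₁)·√T = 30.946562

price = 7.373648
ν = 30.946562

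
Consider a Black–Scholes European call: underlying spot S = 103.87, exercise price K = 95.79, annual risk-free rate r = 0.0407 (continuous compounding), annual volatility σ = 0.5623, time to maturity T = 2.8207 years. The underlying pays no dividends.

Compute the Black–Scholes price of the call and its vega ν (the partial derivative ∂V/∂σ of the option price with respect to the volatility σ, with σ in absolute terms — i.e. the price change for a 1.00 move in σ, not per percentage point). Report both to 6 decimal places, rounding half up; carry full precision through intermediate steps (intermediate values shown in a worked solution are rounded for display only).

price = 44.287199
ν = 55.247914

σ√T = 0.5623·√2.8207 = 0.944379
d₁ = (ln(S/K) + (r+σ²/2)T) / (σ√T) = (ln(103.87/95.79) + (0.0407+0.5623²/2)·2.8207) / 0.944379 = (0.080982 + 0.560729) / 0.944379 = 0.679505
d₂ = d₁ − σ√T = 0.679505 − 0.944379 = -0.264874
e^{−rT} = e^{−0.0407·2.8207} = 0.891542
N(d₁) = 0.751591,  N(d₂) = 0.395553
Call price V = S·N(d₁) − K·e^{−rT}·N(d₂) = 78.067761 − 33.780562 = 44.287199
φ(d₁) = (1/√(2π))·e^{−d₁²/2} = 0.316699
ν = S·φ(d₁)·√T = 55.247914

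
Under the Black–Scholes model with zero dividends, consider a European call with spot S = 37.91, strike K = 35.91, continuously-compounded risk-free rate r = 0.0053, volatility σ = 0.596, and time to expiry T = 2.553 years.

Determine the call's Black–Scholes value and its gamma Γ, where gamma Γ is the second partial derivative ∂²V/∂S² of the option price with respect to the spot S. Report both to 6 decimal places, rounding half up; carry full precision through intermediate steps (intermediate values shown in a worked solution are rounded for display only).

price = 14.694612
Γ = 0.009514

σ√T = 0.596·√2.553 = 0.952295
d₁ = (ln(S/K) + (r+σ²/2)T) / (σ√T) = (ln(37.91/35.91) + (0.0053+0.596²/2)·2.553) / 0.952295 = (0.054199 + 0.466964) / 0.952295 = 0.547271
d₂ = d₁ − σ√T = 0.547271 − 0.952295 = -0.405025
e^{−rT} = e^{−0.0053·2.553} = 0.986560
N(d₁) = 0.707904,  N(d₂) = 0.342730
Call price V = S·N(d₁) − K·e^{−rT}·N(d₂) = 26.836625 − 12.142013 = 14.694612
φ(d₁) = (1/√(2π))·e^{−d₁²/2} = 0.343458
Γ = φ(d₁) / (S·σ·√T) = 0.009514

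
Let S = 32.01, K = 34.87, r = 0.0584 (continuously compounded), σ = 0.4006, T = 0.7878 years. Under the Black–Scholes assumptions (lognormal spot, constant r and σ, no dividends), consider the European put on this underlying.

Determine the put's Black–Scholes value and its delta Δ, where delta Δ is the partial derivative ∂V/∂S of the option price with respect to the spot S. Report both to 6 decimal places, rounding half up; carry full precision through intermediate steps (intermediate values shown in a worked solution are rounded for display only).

σ√T = 0.4006·√0.7878 = 0.355565
d₁ = (ln(S/K) + (r+σ²/2)T) / (σ√T) = (ln(32.01/34.87) + (0.0584+0.4006²/2)·0.7878) / 0.355565 = (-0.085579 + 0.109221) / 0.355565 = 0.066492
d₂ = d₁ − σ√T = 0.066492 − 0.355565 = -0.289073
e^{−rT} = e^{−0.0584·0.7878} = 0.955035
N(−d₁) = 0.473493,  N(−d₂) = 0.613737
Put price V = K·e^{−rT}·N(−d₂) − S·N(−d₁) = 20.438715 − 15.156513 = 5.282202
Δ = −N(−d₁) = -0.473493

price = 5.282202
Δ = -0.473493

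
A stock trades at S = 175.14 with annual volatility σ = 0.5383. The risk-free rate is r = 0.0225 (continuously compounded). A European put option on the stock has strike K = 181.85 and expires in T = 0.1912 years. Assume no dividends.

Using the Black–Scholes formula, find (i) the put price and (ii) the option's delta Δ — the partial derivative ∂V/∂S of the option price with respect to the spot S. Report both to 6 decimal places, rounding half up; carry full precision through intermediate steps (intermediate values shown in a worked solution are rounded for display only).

σ√T = 0.5383·√0.1912 = 0.235379
d₁ = (ln(S/K) + (r+σ²/2)T) / (σ√T) = (ln(175.14/181.85) + (0.0225+0.5383²/2)·0.1912) / 0.235379 = (-0.037597 + 0.032004) / 0.235379 = -0.023761
d₂ = d₁ − σ√T = -0.023761 − 0.235379 = -0.259140
e^{−rT} = e^{−0.0225·0.1912} = 0.995707
N(−d₁) = 0.509478,  N(−d₂) = 0.602236
Put price V = K·e^{−rT}·N(−d₂) − S·N(−d₁) = 109.046568 − 89.230029 = 19.816539
Δ = −N(−d₁) = -0.509478

price = 19.816539
Δ = -0.509478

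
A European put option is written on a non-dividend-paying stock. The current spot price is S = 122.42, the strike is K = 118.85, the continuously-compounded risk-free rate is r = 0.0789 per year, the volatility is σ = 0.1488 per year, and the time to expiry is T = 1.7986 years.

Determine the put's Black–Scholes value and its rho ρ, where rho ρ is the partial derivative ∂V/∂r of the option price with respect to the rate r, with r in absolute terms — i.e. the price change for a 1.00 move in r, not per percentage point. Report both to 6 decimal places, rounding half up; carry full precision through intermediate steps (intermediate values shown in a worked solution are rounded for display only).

price = 2.417061
ρ = -41.498747

σ√T = 0.1488·√1.7986 = 0.199558
d₁ = (ln(S/K) + (r+σ²/2)T) / (σ√T) = (ln(122.42/118.85) + (0.0789+0.1488²/2)·1.7986) / 0.199558 = (0.029596 + 0.161821) / 0.199558 = 0.959202
d₂ = d₁ − σ√T = 0.959202 − 0.199558 = 0.759643
e^{−rT} = e^{−0.0789·1.7986} = 0.867700
N(−d₁) = 0.168729,  N(−d₂) = 0.223734
Put price V = K·e^{−rT}·N(−d₂) − S·N(−d₁) = 23.072805 − 20.655744 = 2.417061
ρ = −K·T·e^{−rT}·N(−d₂) = -41.498747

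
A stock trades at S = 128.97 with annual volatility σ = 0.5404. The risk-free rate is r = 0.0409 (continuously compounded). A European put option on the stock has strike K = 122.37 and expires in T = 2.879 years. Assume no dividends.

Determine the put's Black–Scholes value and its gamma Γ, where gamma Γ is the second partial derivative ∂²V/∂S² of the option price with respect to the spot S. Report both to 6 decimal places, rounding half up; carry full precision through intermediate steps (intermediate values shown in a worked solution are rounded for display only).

price = 32.582145
Γ = 0.002741

σ√T = 0.5404·√2.879 = 0.916930
d₁ = (ln(S/K) + (r+σ²/2)T) / (σ√T) = (ln(128.97/122.37) + (0.0409+0.5404²/2)·2.879) / 0.916930 = (0.052531 + 0.538131) / 0.916930 = 0.644173
d₂ = d₁ − σ√T = 0.644173 − 0.916930 = -0.272757
e^{−rT} = e^{−0.0409·2.879} = 0.888917
N(−d₁) = 0.259731,  N(−d₂) = 0.607480
Put price V = K·e^{−rT}·N(−d₂) − S·N(−d₁) = 66.079713 − 33.497568 = 32.582145
φ(d₁) = (1/√(2π))·e^{−d₁²/2} = 0.324192
Γ = φ(d₁) / (S·σ·√T) = 0.002741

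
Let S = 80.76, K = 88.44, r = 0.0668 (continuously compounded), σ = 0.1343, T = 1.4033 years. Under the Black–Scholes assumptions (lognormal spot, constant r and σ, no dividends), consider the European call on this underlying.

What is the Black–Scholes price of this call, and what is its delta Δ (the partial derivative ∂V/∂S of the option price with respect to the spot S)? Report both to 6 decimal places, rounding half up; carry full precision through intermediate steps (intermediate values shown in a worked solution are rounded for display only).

price = 5.230637
Δ = 0.538939

σ√T = 0.1343·√1.4033 = 0.159093
d₁ = (ln(S/K) + (r+σ²/2)T) / (σ√T) = (ln(80.76/88.44) + (0.0668+0.1343²/2)·1.4033) / 0.159093 = (-0.090843 + 0.106396) / 0.159093 = 0.097762
d₂ = d₁ − σ√T = 0.097762 − 0.159093 = -0.061332
e^{−rT} = e^{−0.0668·1.4033} = 0.910519
N(d₁) = 0.538939,  N(d₂) = 0.475548
Call price V = S·N(d₁) − K·e^{−rT}·N(d₂) = 43.524727 − 38.294090 = 5.230637
Δ = N(d₁) = 0.538939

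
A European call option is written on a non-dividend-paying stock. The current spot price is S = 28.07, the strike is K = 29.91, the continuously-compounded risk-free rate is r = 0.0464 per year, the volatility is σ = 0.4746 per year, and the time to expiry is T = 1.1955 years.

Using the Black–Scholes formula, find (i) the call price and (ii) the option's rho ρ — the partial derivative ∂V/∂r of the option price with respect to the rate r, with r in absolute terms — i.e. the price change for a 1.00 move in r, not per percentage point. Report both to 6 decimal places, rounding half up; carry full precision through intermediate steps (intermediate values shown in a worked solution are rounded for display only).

σ√T = 0.4746·√1.1955 = 0.518923
d₁ = (ln(S/K) + (r+σ²/2)T) / (σ√T) = (ln(28.07/29.91) + (0.0464+0.4746²/2)·1.1955) / 0.518923 = (-0.063491 + 0.190111) / 0.518923 = 0.244006
d₂ = d₁ − σ√T = 0.244006 − 0.518923 = -0.274917
e^{−rT} = e^{−0.0464·1.1955} = 0.946039
N(d₁) = 0.596387,  N(d₂) = 0.391690
Call price V = S·N(d₁) − K·e^{−rT}·N(d₂) = 16.740577 − 11.083275 = 5.657302
ρ = K·T·e^{−rT}·N(d₂) = 13.250055

price = 5.657302
ρ = 13.250055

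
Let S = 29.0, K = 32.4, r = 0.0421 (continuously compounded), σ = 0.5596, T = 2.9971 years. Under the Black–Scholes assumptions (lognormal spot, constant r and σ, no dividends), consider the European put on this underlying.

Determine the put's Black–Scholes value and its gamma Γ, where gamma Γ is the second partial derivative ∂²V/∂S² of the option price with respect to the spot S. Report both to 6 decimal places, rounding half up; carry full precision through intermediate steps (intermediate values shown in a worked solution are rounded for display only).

σ√T = 0.5596·√2.9971 = 0.968787
d₁ = (ln(S/K) + (r+σ²/2)T) / (σ√T) = (ln(29.0/32.4) + (0.0421+0.5596²/2)·2.9971) / 0.968787 = (-0.110863 + 0.595452) / 0.968787 = 0.500202
d₂ = d₁ − σ√T = 0.500202 − 0.968787 = -0.468585
e^{−rT} = e^{−0.0421·2.9971} = 0.881458
N(−d₁) = 0.308466,  N(−d₂) = 0.680317
Put price V = K·e^{−rT}·N(−d₂) − S·N(−d₁) = 19.429330 − 8.945523 = 10.483806
φ(d₁) = (1/√(2π))·e^{−d₁²/2} = 0.352030
Γ = φ(d₁) / (S·σ·√T) = 0.012530

price = 10.483806
Γ = 0.012530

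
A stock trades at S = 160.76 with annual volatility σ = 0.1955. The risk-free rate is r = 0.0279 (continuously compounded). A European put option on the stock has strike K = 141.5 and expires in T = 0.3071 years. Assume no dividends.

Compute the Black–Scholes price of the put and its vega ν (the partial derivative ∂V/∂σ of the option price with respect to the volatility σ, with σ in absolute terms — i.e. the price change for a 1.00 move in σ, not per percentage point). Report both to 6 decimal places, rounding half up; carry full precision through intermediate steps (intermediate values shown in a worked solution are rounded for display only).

σ√T = 0.1955·√0.3071 = 0.108339
d₁ = (ln(S/K) + (r+σ²/2)T) / (σ√T) = (ln(160.76/141.5) + (0.0279+0.1955²/2)·0.3071) / 0.108339 = (0.127613 + 0.014437) / 0.108339 = 1.311153
d₂ = d₁ − σ√T = 1.311153 − 0.108339 = 1.202814
e^{−rT} = e^{−0.0279·0.3071} = 0.991469
N(−d₁) = 0.094903,  N(−d₂) = 0.114524
Put price V = K·e^{−rT}·N(−d₂) − S·N(−d₁) = 16.066913 − 15.256599 = 0.810313
φ(d₁) = (1/√(2π))·e^{−d₁²/2} = 0.168891
ν = S·φ(d₁)·√T = 15.046138

price = 0.810313
ν = 15.046138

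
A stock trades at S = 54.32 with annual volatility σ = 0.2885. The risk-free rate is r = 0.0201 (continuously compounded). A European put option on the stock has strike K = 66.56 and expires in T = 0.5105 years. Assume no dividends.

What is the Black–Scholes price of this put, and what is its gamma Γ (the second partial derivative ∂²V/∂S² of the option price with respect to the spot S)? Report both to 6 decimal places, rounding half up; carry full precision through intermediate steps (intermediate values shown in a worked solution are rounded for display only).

price = 12.715404
Γ = 0.025185

σ√T = 0.2885·√0.5105 = 0.206131
d₁ = (ln(S/K) + (r+σ²/2)T) / (σ√T) = (ln(54.32/66.56) + (0.0201+0.2885²/2)·0.5105) / 0.206131 = (-0.203211 + 0.031506) / 0.206131 = -0.832990
d₂ = d₁ − σ√T = -0.832990 − 0.206131 = -1.039121
e^{−rT} = e^{−0.0201·0.5105} = 0.989791
N(−d₁) = 0.797575,  N(−d₂) = 0.850626
Put price V = K·e^{−rT}·N(−d₂) − S·N(−d₁) = 56.039669 − 43.324265 = 12.715404
φ(d₁) = (1/√(2π))·e^{−d₁²/2} = 0.281993
Γ = φ(d₁) / (S·σ·√T) = 0.025185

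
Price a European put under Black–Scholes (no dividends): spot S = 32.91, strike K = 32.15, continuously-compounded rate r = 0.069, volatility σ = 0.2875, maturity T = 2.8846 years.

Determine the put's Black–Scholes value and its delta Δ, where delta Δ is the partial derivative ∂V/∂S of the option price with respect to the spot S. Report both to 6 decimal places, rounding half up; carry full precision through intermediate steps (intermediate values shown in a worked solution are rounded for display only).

price = 3.001978
Δ = -0.242084

σ√T = 0.2875·√2.8846 = 0.488293
d₁ = (ln(S/K) + (r+σ²/2)T) / (σ√T) = (ln(32.91/32.15) + (0.069+0.2875²/2)·2.8846) / 0.488293 = (0.023364 + 0.318253) / 0.488293 = 0.699614
d₂ = d₁ − σ√T = 0.699614 − 0.488293 = 0.211321
e^{−rT} = e^{−0.069·2.8846} = 0.819519
N(−d₁) = 0.242084,  N(−d₂) = 0.416319
Put price V = K·e^{−rT}·N(−d₂) − S·N(−d₁) = 10.968971 − 7.966993 = 3.001978
Δ = −N(−d₁) = -0.242084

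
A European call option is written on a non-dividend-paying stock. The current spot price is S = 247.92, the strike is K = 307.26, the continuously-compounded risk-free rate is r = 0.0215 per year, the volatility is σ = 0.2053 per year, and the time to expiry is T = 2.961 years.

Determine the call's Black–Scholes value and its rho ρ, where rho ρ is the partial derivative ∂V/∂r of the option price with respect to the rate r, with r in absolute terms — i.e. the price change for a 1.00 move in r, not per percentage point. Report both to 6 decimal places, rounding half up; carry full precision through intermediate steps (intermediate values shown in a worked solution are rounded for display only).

σ√T = 0.2053·√2.961 = 0.353271
d₁ = (ln(S/K) + (r+σ²/2)T) / (σ√T) = (ln(247.92/307.26) + (0.0215+0.2053²/2)·2.961) / 0.353271 = (-0.214588 + 0.126062) / 0.353271 = -0.250591
d₂ = d₁ − σ√T = -0.250591 − 0.353271 = -0.603862
e^{−rT} = e^{−0.0215·2.961} = 0.938323
N(d₁) = 0.401065,  N(d₂) = 0.272968
Call price V = S·N(d₁) − K·e^{−rT}·N(d₂) = 99.432113 − 78.699065 = 20.733048
ρ = K·T·e^{−rT}·N(d₂) = 233.027931

price = 20.733048
ρ = 233.027931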